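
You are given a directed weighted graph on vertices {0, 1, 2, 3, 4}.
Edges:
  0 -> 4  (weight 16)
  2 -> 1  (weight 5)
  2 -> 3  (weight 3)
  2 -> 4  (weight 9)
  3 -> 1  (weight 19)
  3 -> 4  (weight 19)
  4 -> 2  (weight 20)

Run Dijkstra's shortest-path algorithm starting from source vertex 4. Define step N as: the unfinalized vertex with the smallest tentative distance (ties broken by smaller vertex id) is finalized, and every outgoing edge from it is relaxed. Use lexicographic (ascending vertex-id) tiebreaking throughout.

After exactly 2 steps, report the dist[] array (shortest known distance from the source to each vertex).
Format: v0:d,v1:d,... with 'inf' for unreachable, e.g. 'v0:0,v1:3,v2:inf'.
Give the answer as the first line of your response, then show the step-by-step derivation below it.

v0:inf,v1:25,v2:20,v3:23,v4:0

step 1: dist = v0:inf,v1:inf,v2:20,v3:inf,v4:0
step 2: dist = v0:inf,v1:25,v2:20,v3:23,v4:0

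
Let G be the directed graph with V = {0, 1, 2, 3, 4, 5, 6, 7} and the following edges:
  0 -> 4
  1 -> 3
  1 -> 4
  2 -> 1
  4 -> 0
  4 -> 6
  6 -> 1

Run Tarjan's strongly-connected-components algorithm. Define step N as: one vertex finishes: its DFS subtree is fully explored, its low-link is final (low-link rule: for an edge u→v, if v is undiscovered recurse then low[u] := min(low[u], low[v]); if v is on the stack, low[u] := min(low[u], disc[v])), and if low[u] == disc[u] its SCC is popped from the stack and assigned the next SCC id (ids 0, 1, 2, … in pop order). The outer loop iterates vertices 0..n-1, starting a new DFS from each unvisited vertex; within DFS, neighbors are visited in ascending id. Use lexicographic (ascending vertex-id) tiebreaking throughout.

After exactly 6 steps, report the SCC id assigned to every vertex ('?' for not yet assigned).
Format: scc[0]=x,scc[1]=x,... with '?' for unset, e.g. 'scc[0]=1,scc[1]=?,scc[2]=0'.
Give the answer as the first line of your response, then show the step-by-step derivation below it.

scc[0]=1,scc[1]=1,scc[2]=2,scc[3]=0,scc[4]=1,scc[5]=?,scc[6]=1,scc[7]=?

step 1: low=(low[0]=0,low[1]=3,low[2]=?,low[3]=4,low[4]=0,low[5]=?,low[6]=2,low[7]=?); scc=(scc[0]=?,scc[1]=?,scc[2]=?,scc[3]=0,scc[4]=?,scc[5]=?,scc[6]=?,scc[7]=?)
step 2: low=(low[0]=0,low[1]=1,low[2]=?,low[3]=4,low[4]=0,low[5]=?,low[6]=2,low[7]=?); scc=(scc[0]=?,scc[1]=?,scc[2]=?,scc[3]=0,scc[4]=?,scc[5]=?,scc[6]=?,scc[7]=?)
step 3: low=(low[0]=0,low[1]=1,low[2]=?,low[3]=4,low[4]=0,low[5]=?,low[6]=1,low[7]=?); scc=(scc[0]=?,scc[1]=?,scc[2]=?,scc[3]=0,scc[4]=?,scc[5]=?,scc[6]=?,scc[7]=?)
step 4: low=(low[0]=0,low[1]=1,low[2]=?,low[3]=4,low[4]=0,low[5]=?,low[6]=1,low[7]=?); scc=(scc[0]=?,scc[1]=?,scc[2]=?,scc[3]=0,scc[4]=?,scc[5]=?,scc[6]=?,scc[7]=?)
step 5: low=(low[0]=0,low[1]=1,low[2]=?,low[3]=4,low[4]=0,low[5]=?,low[6]=1,low[7]=?); scc=(scc[0]=1,scc[1]=1,scc[2]=?,scc[3]=0,scc[4]=1,scc[5]=?,scc[6]=1,scc[7]=?)
step 6: low=(low[0]=0,low[1]=1,low[2]=5,low[3]=4,low[4]=0,low[5]=?,low[6]=1,low[7]=?); scc=(scc[0]=1,scc[1]=1,scc[2]=2,scc[3]=0,scc[4]=1,scc[5]=?,scc[6]=1,scc[7]=?)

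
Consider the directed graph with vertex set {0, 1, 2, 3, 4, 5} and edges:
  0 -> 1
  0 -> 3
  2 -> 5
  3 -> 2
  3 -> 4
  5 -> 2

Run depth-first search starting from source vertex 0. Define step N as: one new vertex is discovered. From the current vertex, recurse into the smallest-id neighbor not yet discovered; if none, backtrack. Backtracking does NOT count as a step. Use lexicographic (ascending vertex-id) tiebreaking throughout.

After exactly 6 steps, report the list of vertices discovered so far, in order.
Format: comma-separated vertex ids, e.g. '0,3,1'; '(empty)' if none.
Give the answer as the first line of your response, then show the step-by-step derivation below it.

0,1,3,2,5,4

step 1: discover 0; path=0; order=0
step 2: discover 1; path=0>1; order=0,1
step 3: discover 3; path=0>3; order=0,1,3
step 4: discover 2; path=0>3>2; order=0,1,3,2
step 5: discover 5; path=0>3>2>5; order=0,1,3,2,5
step 6: discover 4; path=0>3>4; order=0,1,3,2,5,4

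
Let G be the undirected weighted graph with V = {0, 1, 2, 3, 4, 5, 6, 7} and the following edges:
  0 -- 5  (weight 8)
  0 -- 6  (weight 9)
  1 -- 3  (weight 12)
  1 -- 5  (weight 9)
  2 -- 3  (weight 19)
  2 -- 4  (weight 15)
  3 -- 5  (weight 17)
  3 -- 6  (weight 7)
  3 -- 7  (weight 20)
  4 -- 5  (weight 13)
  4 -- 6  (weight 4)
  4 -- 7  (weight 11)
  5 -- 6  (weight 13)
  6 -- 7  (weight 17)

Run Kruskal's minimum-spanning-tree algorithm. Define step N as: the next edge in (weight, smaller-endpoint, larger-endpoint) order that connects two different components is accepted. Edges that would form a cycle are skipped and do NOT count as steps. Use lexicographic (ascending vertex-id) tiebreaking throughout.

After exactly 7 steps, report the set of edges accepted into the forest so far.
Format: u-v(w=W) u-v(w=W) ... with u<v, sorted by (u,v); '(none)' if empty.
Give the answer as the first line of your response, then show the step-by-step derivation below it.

0-5(w=8) 0-6(w=9) 1-5(w=9) 2-4(w=15) 3-6(w=7) 4-6(w=4) 4-7(w=11)

step 1: add edge 4-6 (w=4); MST = {4-6(w=4)}
step 2: add edge 3-6 (w=7); MST = {3-6(w=7) 4-6(w=4)}
step 3: add edge 0-5 (w=8); MST = {0-5(w=8) 3-6(w=7) 4-6(w=4)}
step 4: add edge 0-6 (w=9); MST = {0-5(w=8) 0-6(w=9) 3-6(w=7) 4-6(w=4)}
step 5: add edge 1-5 (w=9); MST = {0-5(w=8) 0-6(w=9) 1-5(w=9) 3-6(w=7) 4-6(w=4)}
step 6: add edge 4-7 (w=11); MST = {0-5(w=8) 0-6(w=9) 1-5(w=9) 3-6(w=7) 4-6(w=4) 4-7(w=11)}
step 7: add edge 2-4 (w=15); MST = {0-5(w=8) 0-6(w=9) 1-5(w=9) 2-4(w=15) 3-6(w=7) 4-6(w=4) 4-7(w=11)}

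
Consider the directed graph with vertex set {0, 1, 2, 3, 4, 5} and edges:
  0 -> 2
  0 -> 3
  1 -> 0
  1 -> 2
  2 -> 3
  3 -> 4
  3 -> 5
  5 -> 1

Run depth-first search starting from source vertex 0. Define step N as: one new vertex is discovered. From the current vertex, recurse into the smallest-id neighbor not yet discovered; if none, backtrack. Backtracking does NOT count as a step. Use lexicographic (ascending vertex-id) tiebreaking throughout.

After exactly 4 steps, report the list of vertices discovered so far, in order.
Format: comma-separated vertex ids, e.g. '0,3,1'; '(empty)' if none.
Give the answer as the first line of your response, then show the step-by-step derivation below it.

0,2,3,4

step 1: discover 0; path=0; order=0
step 2: discover 2; path=0>2; order=0,2
step 3: discover 3; path=0>2>3; order=0,2,3
step 4: discover 4; path=0>2>3>4; order=0,2,3,4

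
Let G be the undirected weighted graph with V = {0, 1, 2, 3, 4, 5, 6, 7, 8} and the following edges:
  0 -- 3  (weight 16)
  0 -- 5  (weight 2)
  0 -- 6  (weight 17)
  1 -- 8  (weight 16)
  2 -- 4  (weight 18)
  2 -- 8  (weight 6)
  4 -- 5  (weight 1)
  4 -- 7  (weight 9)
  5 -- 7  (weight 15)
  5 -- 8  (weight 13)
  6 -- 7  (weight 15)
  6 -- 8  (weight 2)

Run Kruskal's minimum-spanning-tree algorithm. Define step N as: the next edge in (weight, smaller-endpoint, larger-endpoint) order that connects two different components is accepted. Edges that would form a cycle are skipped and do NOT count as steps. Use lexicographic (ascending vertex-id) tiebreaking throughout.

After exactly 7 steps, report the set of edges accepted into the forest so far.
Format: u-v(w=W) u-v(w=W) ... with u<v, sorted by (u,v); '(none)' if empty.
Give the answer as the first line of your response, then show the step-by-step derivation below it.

0-3(w=16) 0-5(w=2) 2-8(w=6) 4-5(w=1) 4-7(w=9) 5-8(w=13) 6-8(w=2)

step 1: add edge 4-5 (w=1); MST = {4-5(w=1)}
step 2: add edge 0-5 (w=2); MST = {0-5(w=2) 4-5(w=1)}
step 3: add edge 6-8 (w=2); MST = {0-5(w=2) 4-5(w=1) 6-8(w=2)}
step 4: add edge 2-8 (w=6); MST = {0-5(w=2) 2-8(w=6) 4-5(w=1) 6-8(w=2)}
step 5: add edge 4-7 (w=9); MST = {0-5(w=2) 2-8(w=6) 4-5(w=1) 4-7(w=9) 6-8(w=2)}
step 6: add edge 5-8 (w=13); MST = {0-5(w=2) 2-8(w=6) 4-5(w=1) 4-7(w=9) 5-8(w=13) 6-8(w=2)}
step 7: add edge 0-3 (w=16); MST = {0-3(w=16) 0-5(w=2) 2-8(w=6) 4-5(w=1) 4-7(w=9) 5-8(w=13) 6-8(w=2)}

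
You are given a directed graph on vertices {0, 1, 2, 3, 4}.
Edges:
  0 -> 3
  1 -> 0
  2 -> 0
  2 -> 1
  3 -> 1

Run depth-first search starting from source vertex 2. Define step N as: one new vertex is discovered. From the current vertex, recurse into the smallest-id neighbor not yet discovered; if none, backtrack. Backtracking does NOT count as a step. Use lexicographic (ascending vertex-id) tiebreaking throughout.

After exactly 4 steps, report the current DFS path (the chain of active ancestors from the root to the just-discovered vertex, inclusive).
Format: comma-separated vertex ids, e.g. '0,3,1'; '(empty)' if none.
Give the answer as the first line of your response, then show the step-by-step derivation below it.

2,0,3,1

step 1: discover 2; path=2; order=2
step 2: discover 0; path=2>0; order=2,0
step 3: discover 3; path=2>0>3; order=2,0,3
step 4: discover 1; path=2>0>3>1; order=2,0,3,1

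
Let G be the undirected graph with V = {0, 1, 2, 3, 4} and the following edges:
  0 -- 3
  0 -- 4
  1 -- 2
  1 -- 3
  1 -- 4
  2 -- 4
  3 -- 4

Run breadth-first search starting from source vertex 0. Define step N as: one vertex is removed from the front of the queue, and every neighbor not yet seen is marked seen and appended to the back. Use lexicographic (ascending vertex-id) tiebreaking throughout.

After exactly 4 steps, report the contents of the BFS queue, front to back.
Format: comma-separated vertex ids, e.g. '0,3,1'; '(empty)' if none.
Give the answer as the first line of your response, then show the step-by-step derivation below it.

2

step 1: dequeue 0; queue=[3,4]; order=0
step 2: dequeue 3; queue=[4,1]; order=0,3
step 3: dequeue 4; queue=[1,2]; order=0,3,4
step 4: dequeue 1; queue=[2]; order=0,3,4,1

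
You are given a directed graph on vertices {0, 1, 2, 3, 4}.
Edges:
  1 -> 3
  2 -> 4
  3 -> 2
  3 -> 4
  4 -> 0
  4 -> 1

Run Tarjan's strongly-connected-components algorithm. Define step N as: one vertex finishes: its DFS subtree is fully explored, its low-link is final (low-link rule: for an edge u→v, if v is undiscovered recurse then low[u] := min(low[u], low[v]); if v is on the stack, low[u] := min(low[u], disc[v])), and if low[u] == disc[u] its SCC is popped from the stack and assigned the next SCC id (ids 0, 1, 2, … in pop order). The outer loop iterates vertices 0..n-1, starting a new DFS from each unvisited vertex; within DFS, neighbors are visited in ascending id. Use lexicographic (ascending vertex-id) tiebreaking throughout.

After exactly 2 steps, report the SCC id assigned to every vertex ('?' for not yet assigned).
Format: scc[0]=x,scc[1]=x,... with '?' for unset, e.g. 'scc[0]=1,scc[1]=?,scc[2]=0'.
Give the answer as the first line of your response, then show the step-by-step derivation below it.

scc[0]=0,scc[1]=?,scc[2]=?,scc[3]=?,scc[4]=?

step 1: low=(low[0]=0,low[1]=?,low[2]=?,low[3]=?,low[4]=?); scc=(scc[0]=0,scc[1]=?,scc[2]=?,scc[3]=?,scc[4]=?)
step 2: low=(low[0]=0,low[1]=1,low[2]=3,low[3]=2,low[4]=1); scc=(scc[0]=0,scc[1]=?,scc[2]=?,scc[3]=?,scc[4]=?)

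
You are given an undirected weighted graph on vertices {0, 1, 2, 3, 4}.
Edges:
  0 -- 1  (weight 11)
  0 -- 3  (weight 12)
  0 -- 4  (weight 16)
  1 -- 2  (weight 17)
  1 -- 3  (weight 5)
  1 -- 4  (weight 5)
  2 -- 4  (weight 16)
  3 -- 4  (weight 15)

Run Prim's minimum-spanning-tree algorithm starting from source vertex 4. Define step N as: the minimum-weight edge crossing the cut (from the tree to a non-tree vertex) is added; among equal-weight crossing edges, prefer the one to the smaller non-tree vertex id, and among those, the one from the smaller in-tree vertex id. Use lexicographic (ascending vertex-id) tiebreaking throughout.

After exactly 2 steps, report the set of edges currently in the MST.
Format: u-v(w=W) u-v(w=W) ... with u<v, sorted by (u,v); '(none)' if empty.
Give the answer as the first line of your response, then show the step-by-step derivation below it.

1-3(w=5) 1-4(w=5)

step 1: add edge 1-4 (w=5); MST = {1-4(w=5)}
step 2: add edge 1-3 (w=5); MST = {1-3(w=5) 1-4(w=5)}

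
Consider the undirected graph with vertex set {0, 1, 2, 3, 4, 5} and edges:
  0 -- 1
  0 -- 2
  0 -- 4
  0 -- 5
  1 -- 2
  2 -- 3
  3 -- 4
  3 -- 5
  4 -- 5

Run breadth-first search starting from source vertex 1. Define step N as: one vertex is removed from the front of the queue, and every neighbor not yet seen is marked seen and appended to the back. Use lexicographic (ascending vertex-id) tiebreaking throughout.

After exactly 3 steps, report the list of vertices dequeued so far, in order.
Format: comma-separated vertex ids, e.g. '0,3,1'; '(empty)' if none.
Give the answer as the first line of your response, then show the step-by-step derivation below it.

1,0,2

step 1: dequeue 1; queue=[0,2]; order=1
step 2: dequeue 0; queue=[2,4,5]; order=1,0
step 3: dequeue 2; queue=[4,5,3]; order=1,0,2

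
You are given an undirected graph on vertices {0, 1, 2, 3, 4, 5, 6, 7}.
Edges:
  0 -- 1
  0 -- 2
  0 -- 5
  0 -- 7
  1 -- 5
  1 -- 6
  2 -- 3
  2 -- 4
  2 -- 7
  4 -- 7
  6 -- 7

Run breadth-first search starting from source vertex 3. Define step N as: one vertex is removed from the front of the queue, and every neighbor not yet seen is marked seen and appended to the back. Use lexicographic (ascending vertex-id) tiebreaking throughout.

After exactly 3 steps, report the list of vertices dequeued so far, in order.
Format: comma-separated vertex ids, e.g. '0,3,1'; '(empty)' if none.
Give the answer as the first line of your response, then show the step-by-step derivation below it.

3,2,0

step 1: dequeue 3; queue=[2]; order=3
step 2: dequeue 2; queue=[0,4,7]; order=3,2
step 3: dequeue 0; queue=[4,7,1,5]; order=3,2,0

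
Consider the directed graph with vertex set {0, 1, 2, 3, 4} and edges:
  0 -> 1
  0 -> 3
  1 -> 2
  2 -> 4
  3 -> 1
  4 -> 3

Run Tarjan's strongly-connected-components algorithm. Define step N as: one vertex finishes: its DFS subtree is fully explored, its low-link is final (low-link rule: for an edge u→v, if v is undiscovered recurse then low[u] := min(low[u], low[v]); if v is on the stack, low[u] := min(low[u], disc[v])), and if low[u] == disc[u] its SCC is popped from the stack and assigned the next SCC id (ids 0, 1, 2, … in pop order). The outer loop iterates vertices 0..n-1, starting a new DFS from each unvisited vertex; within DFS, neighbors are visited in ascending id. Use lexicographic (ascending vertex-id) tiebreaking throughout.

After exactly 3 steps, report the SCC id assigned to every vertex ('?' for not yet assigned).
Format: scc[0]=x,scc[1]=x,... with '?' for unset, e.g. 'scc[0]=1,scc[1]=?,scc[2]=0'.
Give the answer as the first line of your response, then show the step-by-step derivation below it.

scc[0]=?,scc[1]=?,scc[2]=?,scc[3]=?,scc[4]=?

step 1: low=(low[0]=0,low[1]=1,low[2]=2,low[3]=1,low[4]=3); scc=(scc[0]=?,scc[1]=?,scc[2]=?,scc[3]=?,scc[4]=?)
step 2: low=(low[0]=0,low[1]=1,low[2]=2,low[3]=1,low[4]=1); scc=(scc[0]=?,scc[1]=?,scc[2]=?,scc[3]=?,scc[4]=?)
step 3: low=(low[0]=0,low[1]=1,low[2]=1,low[3]=1,low[4]=1); scc=(scc[0]=?,scc[1]=?,scc[2]=?,scc[3]=?,scc[4]=?)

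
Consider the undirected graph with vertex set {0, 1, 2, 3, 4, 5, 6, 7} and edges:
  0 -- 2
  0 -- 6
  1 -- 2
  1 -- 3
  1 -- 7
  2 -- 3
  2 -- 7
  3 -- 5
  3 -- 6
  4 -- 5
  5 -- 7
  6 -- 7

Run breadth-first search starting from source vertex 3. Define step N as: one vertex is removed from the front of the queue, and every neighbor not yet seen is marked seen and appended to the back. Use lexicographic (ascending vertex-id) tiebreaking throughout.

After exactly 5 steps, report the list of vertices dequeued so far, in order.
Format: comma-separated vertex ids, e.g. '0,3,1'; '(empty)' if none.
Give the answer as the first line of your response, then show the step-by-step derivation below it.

3,1,2,5,6

step 1: dequeue 3; queue=[1,2,5,6]; order=3
step 2: dequeue 1; queue=[2,5,6,7]; order=3,1
step 3: dequeue 2; queue=[5,6,7,0]; order=3,1,2
step 4: dequeue 5; queue=[6,7,0,4]; order=3,1,2,5
step 5: dequeue 6; queue=[7,0,4]; order=3,1,2,5,6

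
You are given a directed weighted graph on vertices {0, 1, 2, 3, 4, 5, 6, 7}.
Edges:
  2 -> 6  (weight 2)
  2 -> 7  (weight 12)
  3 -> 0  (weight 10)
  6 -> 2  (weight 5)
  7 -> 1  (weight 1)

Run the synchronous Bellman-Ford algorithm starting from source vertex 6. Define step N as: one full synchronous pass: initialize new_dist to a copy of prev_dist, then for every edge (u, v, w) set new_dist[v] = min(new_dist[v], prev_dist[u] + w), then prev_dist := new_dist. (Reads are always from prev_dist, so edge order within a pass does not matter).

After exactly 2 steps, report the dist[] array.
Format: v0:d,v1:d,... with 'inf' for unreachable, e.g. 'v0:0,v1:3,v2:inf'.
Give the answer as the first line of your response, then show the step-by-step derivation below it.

v0:inf,v1:inf,v2:5,v3:inf,v4:inf,v5:inf,v6:0,v7:17

step 1: dist = v0:inf,v1:inf,v2:5,v3:inf,v4:inf,v5:inf,v6:0,v7:inf
step 2: dist = v0:inf,v1:inf,v2:5,v3:inf,v4:inf,v5:inf,v6:0,v7:17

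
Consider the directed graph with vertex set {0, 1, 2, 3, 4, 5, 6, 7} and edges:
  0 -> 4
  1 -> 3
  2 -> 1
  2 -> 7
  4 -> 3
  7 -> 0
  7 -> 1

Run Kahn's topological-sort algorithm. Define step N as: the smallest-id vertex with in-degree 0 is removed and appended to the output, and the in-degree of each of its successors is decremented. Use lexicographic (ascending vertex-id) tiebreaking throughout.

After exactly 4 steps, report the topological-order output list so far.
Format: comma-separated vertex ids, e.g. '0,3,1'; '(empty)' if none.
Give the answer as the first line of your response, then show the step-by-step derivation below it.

2,5,6,7

step 1: output 2; order=[2]; indeg=(1,1,0,2,1,0,0,0)
step 2: output 5; order=[2,5]; indeg=(1,1,0,2,1,0,0,0)
step 3: output 6; order=[2,5,6]; indeg=(1,1,0,2,1,0,0,0)
step 4: output 7; order=[2,5,6,7]; indeg=(0,0,0,2,1,0,0,0)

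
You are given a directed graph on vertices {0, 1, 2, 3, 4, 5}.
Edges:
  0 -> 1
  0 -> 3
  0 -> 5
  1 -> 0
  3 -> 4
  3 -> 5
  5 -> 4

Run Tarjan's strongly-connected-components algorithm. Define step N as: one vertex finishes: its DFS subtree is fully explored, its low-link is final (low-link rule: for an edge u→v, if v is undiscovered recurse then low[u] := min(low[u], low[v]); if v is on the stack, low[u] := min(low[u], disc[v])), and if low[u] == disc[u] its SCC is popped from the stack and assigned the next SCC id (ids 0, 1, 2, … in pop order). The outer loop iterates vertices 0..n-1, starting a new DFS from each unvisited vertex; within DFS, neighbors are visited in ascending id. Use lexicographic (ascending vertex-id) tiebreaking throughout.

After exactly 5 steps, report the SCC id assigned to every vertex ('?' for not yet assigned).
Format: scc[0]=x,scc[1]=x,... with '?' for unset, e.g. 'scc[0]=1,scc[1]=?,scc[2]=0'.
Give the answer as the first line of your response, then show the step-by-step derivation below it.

scc[0]=3,scc[1]=3,scc[2]=?,scc[3]=2,scc[4]=0,scc[5]=1

step 1: low=(low[0]=0,low[1]=0,low[2]=?,low[3]=?,low[4]=?,low[5]=?); scc=(scc[0]=?,scc[1]=?,scc[2]=?,scc[3]=?,scc[4]=?,scc[5]=?)
step 2: low=(low[0]=0,low[1]=0,low[2]=?,low[3]=2,low[4]=3,low[5]=?); scc=(scc[0]=?,scc[1]=?,scc[2]=?,scc[3]=?,scc[4]=0,scc[5]=?)
step 3: low=(low[0]=0,low[1]=0,low[2]=?,low[3]=2,low[4]=3,low[5]=4); scc=(scc[0]=?,scc[1]=?,scc[2]=?,scc[3]=?,scc[4]=0,scc[5]=1)
step 4: low=(low[0]=0,low[1]=0,low[2]=?,low[3]=2,low[4]=3,low[5]=4); scc=(scc[0]=?,scc[1]=?,scc[2]=?,scc[3]=2,scc[4]=0,scc[5]=1)
step 5: low=(low[0]=0,low[1]=0,low[2]=?,low[3]=2,low[4]=3,low[5]=4); scc=(scc[0]=3,scc[1]=3,scc[2]=?,scc[3]=2,scc[4]=0,scc[5]=1)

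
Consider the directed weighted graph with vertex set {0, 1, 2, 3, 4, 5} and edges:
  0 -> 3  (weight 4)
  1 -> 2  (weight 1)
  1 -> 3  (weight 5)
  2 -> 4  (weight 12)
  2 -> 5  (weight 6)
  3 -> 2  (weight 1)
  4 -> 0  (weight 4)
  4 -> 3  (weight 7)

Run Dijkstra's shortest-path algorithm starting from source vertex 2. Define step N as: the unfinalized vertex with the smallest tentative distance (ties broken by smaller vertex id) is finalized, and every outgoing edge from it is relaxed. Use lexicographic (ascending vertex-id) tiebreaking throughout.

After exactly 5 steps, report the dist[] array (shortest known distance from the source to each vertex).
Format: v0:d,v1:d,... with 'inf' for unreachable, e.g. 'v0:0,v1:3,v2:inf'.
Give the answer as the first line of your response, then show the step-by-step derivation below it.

v0:16,v1:inf,v2:0,v3:19,v4:12,v5:6

step 1: dist = v0:inf,v1:inf,v2:0,v3:inf,v4:12,v5:6
step 2: dist = v0:inf,v1:inf,v2:0,v3:inf,v4:12,v5:6
step 3: dist = v0:16,v1:inf,v2:0,v3:19,v4:12,v5:6
step 4: dist = v0:16,v1:inf,v2:0,v3:19,v4:12,v5:6
step 5: dist = v0:16,v1:inf,v2:0,v3:19,v4:12,v5:6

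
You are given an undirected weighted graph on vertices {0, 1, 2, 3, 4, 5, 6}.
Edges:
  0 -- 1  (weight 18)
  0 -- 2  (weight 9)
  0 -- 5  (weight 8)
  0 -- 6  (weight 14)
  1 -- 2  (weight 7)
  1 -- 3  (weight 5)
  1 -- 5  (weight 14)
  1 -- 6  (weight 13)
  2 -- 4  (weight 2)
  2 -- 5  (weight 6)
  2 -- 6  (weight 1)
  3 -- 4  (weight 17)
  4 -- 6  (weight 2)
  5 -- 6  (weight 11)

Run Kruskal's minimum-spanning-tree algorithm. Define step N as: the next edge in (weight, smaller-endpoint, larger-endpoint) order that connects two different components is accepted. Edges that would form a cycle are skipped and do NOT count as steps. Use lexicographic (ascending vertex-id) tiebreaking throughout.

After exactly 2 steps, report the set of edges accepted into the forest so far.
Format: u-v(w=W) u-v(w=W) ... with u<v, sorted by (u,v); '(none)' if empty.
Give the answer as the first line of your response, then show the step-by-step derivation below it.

2-4(w=2) 2-6(w=1)

step 1: add edge 2-6 (w=1); MST = {2-6(w=1)}
step 2: add edge 2-4 (w=2); MST = {2-4(w=2) 2-6(w=1)}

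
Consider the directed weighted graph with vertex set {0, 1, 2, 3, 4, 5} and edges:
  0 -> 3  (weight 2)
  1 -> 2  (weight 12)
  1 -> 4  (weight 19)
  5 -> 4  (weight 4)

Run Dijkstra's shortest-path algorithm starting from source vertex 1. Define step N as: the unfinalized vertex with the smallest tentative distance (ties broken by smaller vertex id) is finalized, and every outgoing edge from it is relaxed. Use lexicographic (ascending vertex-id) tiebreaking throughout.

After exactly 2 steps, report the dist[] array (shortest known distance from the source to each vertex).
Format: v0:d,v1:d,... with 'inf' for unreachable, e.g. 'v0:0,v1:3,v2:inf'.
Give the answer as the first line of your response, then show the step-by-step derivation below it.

v0:inf,v1:0,v2:12,v3:inf,v4:19,v5:inf

step 1: dist = v0:inf,v1:0,v2:12,v3:inf,v4:19,v5:inf
step 2: dist = v0:inf,v1:0,v2:12,v3:inf,v4:19,v5:inf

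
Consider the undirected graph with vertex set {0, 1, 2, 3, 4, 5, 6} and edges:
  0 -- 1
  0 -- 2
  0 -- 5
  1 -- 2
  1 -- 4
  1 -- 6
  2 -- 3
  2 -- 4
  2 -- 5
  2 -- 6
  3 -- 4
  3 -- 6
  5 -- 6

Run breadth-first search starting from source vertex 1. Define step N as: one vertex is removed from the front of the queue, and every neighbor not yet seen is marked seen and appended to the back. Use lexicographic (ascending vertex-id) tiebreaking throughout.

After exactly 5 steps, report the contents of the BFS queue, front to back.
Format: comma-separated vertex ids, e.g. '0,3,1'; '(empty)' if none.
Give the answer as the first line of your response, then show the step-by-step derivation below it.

5,3

step 1: dequeue 1; queue=[0,2,4,6]; order=1
step 2: dequeue 0; queue=[2,4,6,5]; order=1,0
step 3: dequeue 2; queue=[4,6,5,3]; order=1,0,2
step 4: dequeue 4; queue=[6,5,3]; order=1,0,2,4
step 5: dequeue 6; queue=[5,3]; order=1,0,2,4,6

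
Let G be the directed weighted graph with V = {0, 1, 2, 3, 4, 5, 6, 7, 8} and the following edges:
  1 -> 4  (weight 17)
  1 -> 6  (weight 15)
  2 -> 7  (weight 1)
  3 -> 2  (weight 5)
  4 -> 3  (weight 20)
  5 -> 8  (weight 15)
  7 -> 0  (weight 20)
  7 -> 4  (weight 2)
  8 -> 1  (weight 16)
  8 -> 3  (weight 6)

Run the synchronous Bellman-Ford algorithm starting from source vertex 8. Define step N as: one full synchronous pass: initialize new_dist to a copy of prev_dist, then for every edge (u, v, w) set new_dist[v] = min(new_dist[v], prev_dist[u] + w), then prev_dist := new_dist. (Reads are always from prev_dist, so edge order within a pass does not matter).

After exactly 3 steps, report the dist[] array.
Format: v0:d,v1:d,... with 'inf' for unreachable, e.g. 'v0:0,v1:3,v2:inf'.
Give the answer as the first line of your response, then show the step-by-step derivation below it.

v0:inf,v1:16,v2:11,v3:6,v4:33,v5:inf,v6:31,v7:12,v8:0

step 1: dist = v0:inf,v1:16,v2:inf,v3:6,v4:inf,v5:inf,v6:inf,v7:inf,v8:0
step 2: dist = v0:inf,v1:16,v2:11,v3:6,v4:33,v5:inf,v6:31,v7:inf,v8:0
step 3: dist = v0:inf,v1:16,v2:11,v3:6,v4:33,v5:inf,v6:31,v7:12,v8:0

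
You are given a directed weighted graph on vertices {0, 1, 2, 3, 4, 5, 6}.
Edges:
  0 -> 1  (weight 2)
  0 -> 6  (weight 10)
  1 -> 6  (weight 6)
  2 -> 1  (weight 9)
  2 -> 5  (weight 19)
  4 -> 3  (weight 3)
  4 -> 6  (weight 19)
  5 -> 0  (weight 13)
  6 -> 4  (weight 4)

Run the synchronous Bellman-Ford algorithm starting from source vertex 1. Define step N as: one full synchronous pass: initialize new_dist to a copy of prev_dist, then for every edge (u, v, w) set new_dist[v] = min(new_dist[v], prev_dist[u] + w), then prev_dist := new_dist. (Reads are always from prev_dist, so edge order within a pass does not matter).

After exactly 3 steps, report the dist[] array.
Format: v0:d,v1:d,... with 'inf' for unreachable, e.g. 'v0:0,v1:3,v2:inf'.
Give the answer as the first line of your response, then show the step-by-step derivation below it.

v0:inf,v1:0,v2:inf,v3:13,v4:10,v5:inf,v6:6

step 1: dist = v0:inf,v1:0,v2:inf,v3:inf,v4:inf,v5:inf,v6:6
step 2: dist = v0:inf,v1:0,v2:inf,v3:inf,v4:10,v5:inf,v6:6
step 3: dist = v0:inf,v1:0,v2:inf,v3:13,v4:10,v5:inf,v6:6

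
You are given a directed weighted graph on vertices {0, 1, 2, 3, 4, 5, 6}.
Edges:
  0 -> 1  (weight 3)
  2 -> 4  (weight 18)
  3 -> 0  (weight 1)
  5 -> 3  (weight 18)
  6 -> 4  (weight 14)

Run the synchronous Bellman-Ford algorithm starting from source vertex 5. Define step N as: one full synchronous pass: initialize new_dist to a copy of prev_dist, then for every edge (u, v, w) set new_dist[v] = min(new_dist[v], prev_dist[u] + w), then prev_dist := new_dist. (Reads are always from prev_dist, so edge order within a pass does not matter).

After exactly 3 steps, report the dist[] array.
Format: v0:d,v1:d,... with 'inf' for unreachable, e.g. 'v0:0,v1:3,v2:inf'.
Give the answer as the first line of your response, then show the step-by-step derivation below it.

v0:19,v1:22,v2:inf,v3:18,v4:inf,v5:0,v6:inf

step 1: dist = v0:inf,v1:inf,v2:inf,v3:18,v4:inf,v5:0,v6:inf
step 2: dist = v0:19,v1:inf,v2:inf,v3:18,v4:inf,v5:0,v6:inf
step 3: dist = v0:19,v1:22,v2:inf,v3:18,v4:inf,v5:0,v6:inf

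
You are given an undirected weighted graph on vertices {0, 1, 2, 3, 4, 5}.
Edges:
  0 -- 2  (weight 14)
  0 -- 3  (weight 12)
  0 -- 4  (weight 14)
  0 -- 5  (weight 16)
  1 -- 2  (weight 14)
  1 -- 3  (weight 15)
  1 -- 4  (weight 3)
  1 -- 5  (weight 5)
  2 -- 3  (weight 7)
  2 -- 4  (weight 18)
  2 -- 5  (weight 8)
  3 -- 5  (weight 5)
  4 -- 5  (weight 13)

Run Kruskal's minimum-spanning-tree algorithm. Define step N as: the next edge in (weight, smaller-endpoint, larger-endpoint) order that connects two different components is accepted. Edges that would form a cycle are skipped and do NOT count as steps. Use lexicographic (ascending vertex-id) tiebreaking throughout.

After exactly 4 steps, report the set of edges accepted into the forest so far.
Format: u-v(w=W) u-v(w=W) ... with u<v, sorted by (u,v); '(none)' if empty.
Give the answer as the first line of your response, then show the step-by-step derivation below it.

1-4(w=3) 1-5(w=5) 2-3(w=7) 3-5(w=5)

step 1: add edge 1-4 (w=3); MST = {1-4(w=3)}
step 2: add edge 1-5 (w=5); MST = {1-4(w=3) 1-5(w=5)}
step 3: add edge 3-5 (w=5); MST = {1-4(w=3) 1-5(w=5) 3-5(w=5)}
step 4: add edge 2-3 (w=7); MST = {1-4(w=3) 1-5(w=5) 2-3(w=7) 3-5(w=5)}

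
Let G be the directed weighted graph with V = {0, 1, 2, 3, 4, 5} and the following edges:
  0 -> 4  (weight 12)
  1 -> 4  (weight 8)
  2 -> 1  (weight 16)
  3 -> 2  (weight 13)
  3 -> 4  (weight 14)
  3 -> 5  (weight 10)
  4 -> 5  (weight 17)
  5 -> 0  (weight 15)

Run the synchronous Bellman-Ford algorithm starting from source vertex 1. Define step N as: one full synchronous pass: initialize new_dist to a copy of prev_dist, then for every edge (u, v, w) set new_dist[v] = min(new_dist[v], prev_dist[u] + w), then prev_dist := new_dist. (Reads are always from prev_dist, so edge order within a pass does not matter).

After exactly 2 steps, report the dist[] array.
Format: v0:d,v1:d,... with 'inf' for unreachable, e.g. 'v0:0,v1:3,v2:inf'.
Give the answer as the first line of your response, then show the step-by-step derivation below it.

v0:inf,v1:0,v2:inf,v3:inf,v4:8,v5:25

step 1: dist = v0:inf,v1:0,v2:inf,v3:inf,v4:8,v5:inf
step 2: dist = v0:inf,v1:0,v2:inf,v3:inf,v4:8,v5:25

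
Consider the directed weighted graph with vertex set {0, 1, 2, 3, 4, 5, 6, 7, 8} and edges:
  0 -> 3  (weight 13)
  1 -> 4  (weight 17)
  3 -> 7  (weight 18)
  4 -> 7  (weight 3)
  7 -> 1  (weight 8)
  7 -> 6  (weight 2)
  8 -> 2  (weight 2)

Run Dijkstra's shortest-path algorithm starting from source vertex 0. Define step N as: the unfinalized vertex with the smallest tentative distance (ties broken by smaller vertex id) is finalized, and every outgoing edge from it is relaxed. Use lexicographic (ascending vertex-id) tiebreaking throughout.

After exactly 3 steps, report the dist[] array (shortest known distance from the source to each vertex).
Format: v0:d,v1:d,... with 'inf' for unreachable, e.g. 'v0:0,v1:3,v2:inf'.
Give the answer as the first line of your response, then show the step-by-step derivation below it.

v0:0,v1:39,v2:inf,v3:13,v4:inf,v5:inf,v6:33,v7:31,v8:inf

step 1: dist = v0:0,v1:inf,v2:inf,v3:13,v4:inf,v5:inf,v6:inf,v7:inf,v8:inf
step 2: dist = v0:0,v1:inf,v2:inf,v3:13,v4:inf,v5:inf,v6:inf,v7:31,v8:inf
step 3: dist = v0:0,v1:39,v2:inf,v3:13,v4:inf,v5:inf,v6:33,v7:31,v8:inf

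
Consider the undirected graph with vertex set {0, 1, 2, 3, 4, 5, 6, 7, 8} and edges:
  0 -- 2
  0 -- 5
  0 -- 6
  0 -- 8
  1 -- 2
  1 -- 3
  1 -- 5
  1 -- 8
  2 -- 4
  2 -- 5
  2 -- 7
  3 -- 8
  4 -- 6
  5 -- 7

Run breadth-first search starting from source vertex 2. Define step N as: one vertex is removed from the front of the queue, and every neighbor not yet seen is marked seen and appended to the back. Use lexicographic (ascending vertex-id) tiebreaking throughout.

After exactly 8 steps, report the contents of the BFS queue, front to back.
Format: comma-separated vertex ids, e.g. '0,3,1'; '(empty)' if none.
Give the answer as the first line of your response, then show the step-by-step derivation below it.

3

step 1: dequeue 2; queue=[0,1,4,5,7]; order=2
step 2: dequeue 0; queue=[1,4,5,7,6,8]; order=2,0
step 3: dequeue 1; queue=[4,5,7,6,8,3]; order=2,0,1
step 4: dequeue 4; queue=[5,7,6,8,3]; order=2,0,1,4
step 5: dequeue 5; queue=[7,6,8,3]; order=2,0,1,4,5
step 6: dequeue 7; queue=[6,8,3]; order=2,0,1,4,5,7
step 7: dequeue 6; queue=[8,3]; order=2,0,1,4,5,7,6
step 8: dequeue 8; queue=[3]; order=2,0,1,4,5,7,6,8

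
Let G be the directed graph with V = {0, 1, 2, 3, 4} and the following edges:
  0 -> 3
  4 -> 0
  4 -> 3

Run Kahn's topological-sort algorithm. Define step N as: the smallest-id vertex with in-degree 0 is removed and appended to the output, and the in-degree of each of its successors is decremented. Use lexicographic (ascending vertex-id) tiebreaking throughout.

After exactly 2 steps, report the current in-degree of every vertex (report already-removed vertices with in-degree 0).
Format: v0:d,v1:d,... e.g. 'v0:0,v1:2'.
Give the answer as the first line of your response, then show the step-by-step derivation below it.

v0:1,v1:0,v2:0,v3:2,v4:0

step 1: output 1; order=[1]; indeg=(1,0,0,2,0)
step 2: output 2; order=[1,2]; indeg=(1,0,0,2,0)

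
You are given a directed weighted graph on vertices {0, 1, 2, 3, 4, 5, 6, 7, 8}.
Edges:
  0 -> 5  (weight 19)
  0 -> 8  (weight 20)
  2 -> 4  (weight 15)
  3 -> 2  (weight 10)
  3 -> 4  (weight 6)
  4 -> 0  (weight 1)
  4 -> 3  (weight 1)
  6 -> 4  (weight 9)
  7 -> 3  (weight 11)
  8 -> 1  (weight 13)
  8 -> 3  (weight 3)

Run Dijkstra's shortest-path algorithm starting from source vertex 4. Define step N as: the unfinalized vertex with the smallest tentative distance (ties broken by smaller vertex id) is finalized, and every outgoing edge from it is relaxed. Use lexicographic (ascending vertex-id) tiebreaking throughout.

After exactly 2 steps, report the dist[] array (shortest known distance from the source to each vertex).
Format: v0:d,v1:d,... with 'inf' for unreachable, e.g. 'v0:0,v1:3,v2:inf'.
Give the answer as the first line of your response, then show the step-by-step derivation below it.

v0:1,v1:inf,v2:inf,v3:1,v4:0,v5:20,v6:inf,v7:inf,v8:21

step 1: dist = v0:1,v1:inf,v2:inf,v3:1,v4:0,v5:inf,v6:inf,v7:inf,v8:inf
step 2: dist = v0:1,v1:inf,v2:inf,v3:1,v4:0,v5:20,v6:inf,v7:inf,v8:21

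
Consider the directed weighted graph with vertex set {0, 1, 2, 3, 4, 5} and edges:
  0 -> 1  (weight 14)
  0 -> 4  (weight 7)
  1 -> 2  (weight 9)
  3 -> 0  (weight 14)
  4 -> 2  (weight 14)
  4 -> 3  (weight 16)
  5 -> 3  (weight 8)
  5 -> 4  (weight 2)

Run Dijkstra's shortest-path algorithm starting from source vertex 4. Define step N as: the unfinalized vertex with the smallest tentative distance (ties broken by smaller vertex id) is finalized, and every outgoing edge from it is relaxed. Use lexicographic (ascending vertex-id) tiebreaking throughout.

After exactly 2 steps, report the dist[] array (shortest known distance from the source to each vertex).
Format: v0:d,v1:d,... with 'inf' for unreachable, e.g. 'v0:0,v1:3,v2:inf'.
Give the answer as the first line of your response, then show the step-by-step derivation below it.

v0:inf,v1:inf,v2:14,v3:16,v4:0,v5:inf

step 1: dist = v0:inf,v1:inf,v2:14,v3:16,v4:0,v5:inf
step 2: dist = v0:inf,v1:inf,v2:14,v3:16,v4:0,v5:inf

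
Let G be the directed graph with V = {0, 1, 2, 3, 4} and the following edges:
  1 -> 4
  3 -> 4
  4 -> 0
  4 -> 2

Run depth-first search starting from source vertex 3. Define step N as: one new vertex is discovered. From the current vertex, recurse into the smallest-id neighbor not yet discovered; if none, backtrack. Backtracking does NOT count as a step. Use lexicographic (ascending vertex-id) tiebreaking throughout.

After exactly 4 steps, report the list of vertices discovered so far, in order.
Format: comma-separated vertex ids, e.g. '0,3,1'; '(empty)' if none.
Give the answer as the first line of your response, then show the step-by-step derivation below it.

3,4,0,2

step 1: discover 3; path=3; order=3
step 2: discover 4; path=3>4; order=3,4
step 3: discover 0; path=3>4>0; order=3,4,0
step 4: discover 2; path=3>4>2; order=3,4,0,2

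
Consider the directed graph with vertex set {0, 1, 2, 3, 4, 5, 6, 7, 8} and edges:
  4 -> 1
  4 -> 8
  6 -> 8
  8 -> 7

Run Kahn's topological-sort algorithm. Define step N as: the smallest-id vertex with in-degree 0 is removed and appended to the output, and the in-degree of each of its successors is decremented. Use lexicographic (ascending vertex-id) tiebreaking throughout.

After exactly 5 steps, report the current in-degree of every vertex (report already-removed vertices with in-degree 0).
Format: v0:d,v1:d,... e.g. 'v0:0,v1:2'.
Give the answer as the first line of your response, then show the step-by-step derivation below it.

v0:0,v1:0,v2:0,v3:0,v4:0,v5:0,v6:0,v7:1,v8:1

step 1: output 0; order=[0]; indeg=(0,1,0,0,0,0,0,1,2)
step 2: output 2; order=[0,2]; indeg=(0,1,0,0,0,0,0,1,2)
step 3: output 3; order=[0,2,3]; indeg=(0,1,0,0,0,0,0,1,2)
step 4: output 4; order=[0,2,3,4]; indeg=(0,0,0,0,0,0,0,1,1)
step 5: output 1; order=[0,2,3,4,1]; indeg=(0,0,0,0,0,0,0,1,1)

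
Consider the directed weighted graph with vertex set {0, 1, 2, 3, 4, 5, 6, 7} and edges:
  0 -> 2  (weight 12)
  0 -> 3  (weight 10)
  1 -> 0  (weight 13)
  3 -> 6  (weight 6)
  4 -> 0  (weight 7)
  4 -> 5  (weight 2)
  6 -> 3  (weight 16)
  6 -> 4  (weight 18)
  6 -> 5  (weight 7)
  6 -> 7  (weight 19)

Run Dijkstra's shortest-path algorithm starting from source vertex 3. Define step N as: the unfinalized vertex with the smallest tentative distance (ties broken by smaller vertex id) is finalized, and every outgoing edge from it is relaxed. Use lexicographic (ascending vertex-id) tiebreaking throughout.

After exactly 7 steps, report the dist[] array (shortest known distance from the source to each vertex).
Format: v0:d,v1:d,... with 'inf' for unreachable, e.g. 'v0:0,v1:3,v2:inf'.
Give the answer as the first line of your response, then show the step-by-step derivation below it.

v0:31,v1:inf,v2:43,v3:0,v4:24,v5:13,v6:6,v7:25

step 1: dist = v0:inf,v1:inf,v2:inf,v3:0,v4:inf,v5:inf,v6:6,v7:inf
step 2: dist = v0:inf,v1:inf,v2:inf,v3:0,v4:24,v5:13,v6:6,v7:25
step 3: dist = v0:inf,v1:inf,v2:inf,v3:0,v4:24,v5:13,v6:6,v7:25
step 4: dist = v0:31,v1:inf,v2:inf,v3:0,v4:24,v5:13,v6:6,v7:25
step 5: dist = v0:31,v1:inf,v2:inf,v3:0,v4:24,v5:13,v6:6,v7:25
step 6: dist = v0:31,v1:inf,v2:43,v3:0,v4:24,v5:13,v6:6,v7:25
step 7: dist = v0:31,v1:inf,v2:43,v3:0,v4:24,v5:13,v6:6,v7:25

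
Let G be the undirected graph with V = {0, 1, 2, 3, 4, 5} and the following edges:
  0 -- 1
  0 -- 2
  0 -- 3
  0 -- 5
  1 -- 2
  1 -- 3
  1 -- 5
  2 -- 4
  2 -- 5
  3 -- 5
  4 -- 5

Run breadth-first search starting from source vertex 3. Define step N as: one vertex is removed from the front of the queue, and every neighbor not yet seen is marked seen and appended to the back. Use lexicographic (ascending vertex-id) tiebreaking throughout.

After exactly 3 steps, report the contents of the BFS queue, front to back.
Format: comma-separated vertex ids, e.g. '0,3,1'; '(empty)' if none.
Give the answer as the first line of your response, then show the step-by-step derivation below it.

5,2

step 1: dequeue 3; queue=[0,1,5]; order=3
step 2: dequeue 0; queue=[1,5,2]; order=3,0
step 3: dequeue 1; queue=[5,2]; order=3,0,1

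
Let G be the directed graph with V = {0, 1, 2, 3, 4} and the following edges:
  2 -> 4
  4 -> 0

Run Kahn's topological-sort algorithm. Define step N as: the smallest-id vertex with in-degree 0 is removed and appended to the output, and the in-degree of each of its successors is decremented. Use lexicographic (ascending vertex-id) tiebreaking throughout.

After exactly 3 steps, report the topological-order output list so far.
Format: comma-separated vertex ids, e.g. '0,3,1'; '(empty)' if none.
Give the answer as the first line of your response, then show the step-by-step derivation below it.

1,2,3

step 1: output 1; order=[1]; indeg=(1,0,0,0,1)
step 2: output 2; order=[1,2]; indeg=(1,0,0,0,0)
step 3: output 3; order=[1,2,3]; indeg=(1,0,0,0,0)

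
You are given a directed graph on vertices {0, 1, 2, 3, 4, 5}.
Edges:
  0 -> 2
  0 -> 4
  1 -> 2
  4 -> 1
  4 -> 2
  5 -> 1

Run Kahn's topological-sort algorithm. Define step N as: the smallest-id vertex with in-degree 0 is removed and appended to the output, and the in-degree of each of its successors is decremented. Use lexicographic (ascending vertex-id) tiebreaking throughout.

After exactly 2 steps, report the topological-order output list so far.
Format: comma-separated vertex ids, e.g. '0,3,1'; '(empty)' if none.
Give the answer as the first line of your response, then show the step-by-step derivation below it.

0,3

step 1: output 0; order=[0]; indeg=(0,2,2,0,0,0)
step 2: output 3; order=[0,3]; indeg=(0,2,2,0,0,0)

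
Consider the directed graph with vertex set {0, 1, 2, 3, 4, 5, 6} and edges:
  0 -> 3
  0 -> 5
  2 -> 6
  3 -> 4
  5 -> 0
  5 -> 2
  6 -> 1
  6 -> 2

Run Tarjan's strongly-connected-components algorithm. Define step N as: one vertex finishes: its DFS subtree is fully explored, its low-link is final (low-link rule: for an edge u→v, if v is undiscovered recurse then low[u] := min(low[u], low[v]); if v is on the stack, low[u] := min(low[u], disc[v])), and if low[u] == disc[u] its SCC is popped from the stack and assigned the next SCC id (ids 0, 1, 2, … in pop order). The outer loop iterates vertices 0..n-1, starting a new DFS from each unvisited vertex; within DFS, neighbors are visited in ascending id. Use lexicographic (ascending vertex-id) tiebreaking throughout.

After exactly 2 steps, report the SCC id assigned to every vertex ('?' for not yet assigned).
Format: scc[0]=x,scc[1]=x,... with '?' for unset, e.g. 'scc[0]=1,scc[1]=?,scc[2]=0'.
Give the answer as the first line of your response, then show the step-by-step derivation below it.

scc[0]=?,scc[1]=?,scc[2]=?,scc[3]=1,scc[4]=0,scc[5]=?,scc[6]=?

step 1: low=(low[0]=0,low[1]=?,low[2]=?,low[3]=1,low[4]=2,low[5]=?,low[6]=?); scc=(scc[0]=?,scc[1]=?,scc[2]=?,scc[3]=?,scc[4]=0,scc[5]=?,scc[6]=?)
step 2: low=(low[0]=0,low[1]=?,low[2]=?,low[3]=1,low[4]=2,low[5]=?,low[6]=?); scc=(scc[0]=?,scc[1]=?,scc[2]=?,scc[3]=1,scc[4]=0,scc[5]=?,scc[6]=?)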